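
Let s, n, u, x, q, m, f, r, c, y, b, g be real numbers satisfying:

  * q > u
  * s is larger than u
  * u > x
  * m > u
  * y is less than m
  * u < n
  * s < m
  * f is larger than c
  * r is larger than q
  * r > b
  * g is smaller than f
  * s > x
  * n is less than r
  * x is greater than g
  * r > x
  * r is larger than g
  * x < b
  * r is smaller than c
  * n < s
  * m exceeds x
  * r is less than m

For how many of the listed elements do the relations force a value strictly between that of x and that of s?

2

Chaining upward from x reaches: u, q, n, b, r, c, m, f.
Chaining downward from s reaches: g, u, n.
Strictly between x and s are those in both lists: u, n — 2 elements.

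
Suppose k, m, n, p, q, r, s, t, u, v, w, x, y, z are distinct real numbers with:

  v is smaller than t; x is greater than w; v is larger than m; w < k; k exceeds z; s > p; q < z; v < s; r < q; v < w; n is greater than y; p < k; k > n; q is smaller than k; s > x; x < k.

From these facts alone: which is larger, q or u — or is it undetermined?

undetermined

Following every chain through u: nothing is chained to u.
q is not reached, and no chain runs the other way from q to u.
So the given relations leave the order of u and q undetermined.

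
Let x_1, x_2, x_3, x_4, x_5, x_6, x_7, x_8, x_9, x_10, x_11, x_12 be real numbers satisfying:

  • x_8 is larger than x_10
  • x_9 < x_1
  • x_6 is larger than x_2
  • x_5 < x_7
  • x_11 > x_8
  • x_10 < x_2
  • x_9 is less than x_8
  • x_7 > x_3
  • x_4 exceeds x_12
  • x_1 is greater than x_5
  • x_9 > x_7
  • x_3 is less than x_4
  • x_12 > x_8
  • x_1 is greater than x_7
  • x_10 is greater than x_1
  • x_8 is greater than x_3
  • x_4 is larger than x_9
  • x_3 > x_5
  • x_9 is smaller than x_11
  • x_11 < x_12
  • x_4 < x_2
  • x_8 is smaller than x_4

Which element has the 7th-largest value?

Chaining the given pairs: x_5 < x_3 < x_7 < x_9 < x_1 < x_10 < x_8 < x_11 < x_12 < x_4 < x_2 < x_6.
Counting 7 from the largest end gives x_10.

x_10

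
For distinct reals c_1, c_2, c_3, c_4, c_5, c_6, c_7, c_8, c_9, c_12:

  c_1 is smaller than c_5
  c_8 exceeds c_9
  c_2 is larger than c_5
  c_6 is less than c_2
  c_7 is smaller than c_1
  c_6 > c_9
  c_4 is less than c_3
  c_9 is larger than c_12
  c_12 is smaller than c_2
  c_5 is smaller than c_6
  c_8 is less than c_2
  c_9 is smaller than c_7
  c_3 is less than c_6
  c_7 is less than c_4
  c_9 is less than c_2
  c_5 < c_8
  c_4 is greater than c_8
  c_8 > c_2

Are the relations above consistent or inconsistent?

We have c_2 < c_8 stated directly, yet also c_8 < c_4 < c_3 < c_6 < c_2 by chaining the others — so c_8 < c_2. Contradiction.

inconsistent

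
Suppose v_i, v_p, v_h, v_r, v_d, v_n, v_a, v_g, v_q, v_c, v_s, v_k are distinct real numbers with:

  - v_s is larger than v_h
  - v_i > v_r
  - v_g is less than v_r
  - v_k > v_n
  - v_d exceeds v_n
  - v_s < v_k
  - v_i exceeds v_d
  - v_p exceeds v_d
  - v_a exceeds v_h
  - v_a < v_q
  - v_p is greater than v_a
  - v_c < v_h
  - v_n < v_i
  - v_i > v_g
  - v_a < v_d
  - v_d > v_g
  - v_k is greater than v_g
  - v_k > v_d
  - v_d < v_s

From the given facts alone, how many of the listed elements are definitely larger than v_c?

Directly above v_c: v_h.
One step further: v_a, v_s (3 so far).
One step further: v_d, v_p, v_q, v_k (7 so far).
One step further: v_i (8 so far).
No other element is forced above v_c by the given relations, so the count is 8.

8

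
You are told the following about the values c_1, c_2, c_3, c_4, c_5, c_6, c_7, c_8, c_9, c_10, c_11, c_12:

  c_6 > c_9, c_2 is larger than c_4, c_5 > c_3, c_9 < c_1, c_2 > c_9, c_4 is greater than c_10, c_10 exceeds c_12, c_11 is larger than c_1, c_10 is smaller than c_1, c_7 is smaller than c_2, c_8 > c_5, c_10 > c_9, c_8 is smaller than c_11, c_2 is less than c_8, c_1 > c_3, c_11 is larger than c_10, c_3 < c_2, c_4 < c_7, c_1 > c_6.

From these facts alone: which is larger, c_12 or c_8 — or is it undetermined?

c_8

c_12 < c_10 and c_10 < c_4 give c_12 < c_4.
Then c_4 < c_7 extends the chain to c_7.
With c_7 < c_2: c_12 < c_10 < c_4 < c_7 < c_2.
With c_2 < c_8: c_12 < c_10 < c_4 < c_7 < c_2 < c_8.
So c_8 is larger.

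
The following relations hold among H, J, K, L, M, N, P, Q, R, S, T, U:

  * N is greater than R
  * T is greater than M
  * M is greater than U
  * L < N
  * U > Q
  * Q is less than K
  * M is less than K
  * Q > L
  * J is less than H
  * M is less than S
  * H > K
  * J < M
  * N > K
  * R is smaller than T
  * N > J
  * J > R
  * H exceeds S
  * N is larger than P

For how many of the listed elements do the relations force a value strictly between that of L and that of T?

3

Chaining upward from L reaches: Q, U, M, S, K, H, N.
Chaining downward from T reaches: R, Q, J, U, M.
Strictly between L and T are those in both lists: Q, U, M — 3 elements.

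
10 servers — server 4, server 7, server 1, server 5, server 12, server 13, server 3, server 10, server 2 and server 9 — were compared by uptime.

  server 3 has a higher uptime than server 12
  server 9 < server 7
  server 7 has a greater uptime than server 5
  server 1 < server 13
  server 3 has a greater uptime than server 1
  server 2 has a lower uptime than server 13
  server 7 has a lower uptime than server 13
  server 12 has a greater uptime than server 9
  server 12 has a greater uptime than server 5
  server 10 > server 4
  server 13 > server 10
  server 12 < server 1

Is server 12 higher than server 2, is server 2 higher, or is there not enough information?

Following every chain through server 2: above server 2 we get server 13.
server 12 is not reached, and no chain runs the other way from server 12 to server 2.
So the given relations leave the order of server 2 and server 12 undetermined.

undetermined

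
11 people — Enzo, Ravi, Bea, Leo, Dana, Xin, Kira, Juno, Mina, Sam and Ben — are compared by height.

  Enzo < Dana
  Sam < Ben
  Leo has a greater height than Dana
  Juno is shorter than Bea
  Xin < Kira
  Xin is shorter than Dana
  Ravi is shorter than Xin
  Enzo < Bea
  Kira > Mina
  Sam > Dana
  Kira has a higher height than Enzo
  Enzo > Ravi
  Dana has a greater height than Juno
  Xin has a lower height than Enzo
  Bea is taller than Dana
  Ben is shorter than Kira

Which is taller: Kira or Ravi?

Kira

Ravi < Xin and Xin < Enzo give Ravi < Enzo.
With Enzo < Dana: Ravi < Xin < Enzo < Dana.
Then Dana < Sam extends the chain to Sam.
Then Sam < Ben extends the chain to Ben.
Then Ben < Kira extends the chain to Kira.
So Ravi < Kira; Kira is the taller of the two.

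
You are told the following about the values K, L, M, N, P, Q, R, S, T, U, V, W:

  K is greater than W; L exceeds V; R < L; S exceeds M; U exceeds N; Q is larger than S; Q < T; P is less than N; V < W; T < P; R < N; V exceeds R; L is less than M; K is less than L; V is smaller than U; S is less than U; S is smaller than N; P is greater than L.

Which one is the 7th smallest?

The consecutive relations fix a unique order: R < V < W < K < L < M < S < Q < T < P < N < U.
Counting 7 from the smallest end gives S.

S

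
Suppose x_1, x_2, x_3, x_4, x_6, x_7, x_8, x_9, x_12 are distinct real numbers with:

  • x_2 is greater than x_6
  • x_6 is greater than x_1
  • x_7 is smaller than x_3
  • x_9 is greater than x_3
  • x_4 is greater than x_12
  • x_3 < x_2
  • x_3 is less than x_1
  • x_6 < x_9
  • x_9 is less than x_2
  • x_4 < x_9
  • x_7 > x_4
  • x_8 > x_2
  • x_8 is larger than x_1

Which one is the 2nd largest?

The consecutive relations fix a unique order: x_12 < x_4 < x_7 < x_3 < x_1 < x_6 < x_9 < x_2 < x_8.
The 2nd largest is x_2.

x_2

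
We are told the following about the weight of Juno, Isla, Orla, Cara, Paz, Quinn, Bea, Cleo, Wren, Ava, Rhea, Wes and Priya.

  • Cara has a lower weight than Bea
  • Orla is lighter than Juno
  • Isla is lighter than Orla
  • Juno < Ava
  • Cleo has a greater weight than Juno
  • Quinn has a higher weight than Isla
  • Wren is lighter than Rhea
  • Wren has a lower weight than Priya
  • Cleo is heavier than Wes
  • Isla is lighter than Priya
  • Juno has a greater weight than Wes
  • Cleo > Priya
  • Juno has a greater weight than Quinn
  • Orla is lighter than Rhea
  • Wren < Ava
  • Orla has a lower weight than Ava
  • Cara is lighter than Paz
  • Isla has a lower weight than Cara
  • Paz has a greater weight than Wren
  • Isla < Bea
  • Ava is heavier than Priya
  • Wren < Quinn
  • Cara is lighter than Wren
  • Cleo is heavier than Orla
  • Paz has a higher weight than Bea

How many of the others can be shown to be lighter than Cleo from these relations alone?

8

Directly below Cleo: Wes, Orla, Priya, Juno.
One step further: Isla, Wren, Quinn (7 so far).
One step further: Cara (8 so far).
Nothing else is reachable below Cleo; 8 in all.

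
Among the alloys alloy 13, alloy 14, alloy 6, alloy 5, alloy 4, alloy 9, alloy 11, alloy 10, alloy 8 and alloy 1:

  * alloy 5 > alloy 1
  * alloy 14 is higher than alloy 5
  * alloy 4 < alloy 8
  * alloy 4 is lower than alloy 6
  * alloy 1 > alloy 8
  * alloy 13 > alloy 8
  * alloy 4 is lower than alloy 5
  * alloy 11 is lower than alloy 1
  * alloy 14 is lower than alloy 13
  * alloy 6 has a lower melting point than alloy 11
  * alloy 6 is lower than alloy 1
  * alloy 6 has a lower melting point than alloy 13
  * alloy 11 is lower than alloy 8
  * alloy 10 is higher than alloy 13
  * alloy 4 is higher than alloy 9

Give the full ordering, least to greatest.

alloy 9 < alloy 4 < alloy 6 < alloy 11 < alloy 8 < alloy 1 < alloy 5 < alloy 14 < alloy 13 < alloy 10

The consecutive links are each given: alloy 9 < alloy 4; alloy 4 < alloy 6; alloy 6 < alloy 11; alloy 11 < alloy 8; alloy 8 < alloy 1; alloy 1 < alloy 5; alloy 5 < alloy 14; alloy 14 < alloy 13; alloy 13 < alloy 10.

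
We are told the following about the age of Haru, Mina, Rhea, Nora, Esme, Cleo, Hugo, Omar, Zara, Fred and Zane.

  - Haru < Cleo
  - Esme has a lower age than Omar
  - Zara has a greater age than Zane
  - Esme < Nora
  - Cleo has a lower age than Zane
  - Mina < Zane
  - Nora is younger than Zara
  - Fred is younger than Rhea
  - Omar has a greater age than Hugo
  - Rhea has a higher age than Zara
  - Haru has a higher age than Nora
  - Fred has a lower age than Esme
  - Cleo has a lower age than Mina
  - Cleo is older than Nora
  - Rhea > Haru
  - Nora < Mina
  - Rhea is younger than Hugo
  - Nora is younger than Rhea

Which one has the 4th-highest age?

Zara

The consecutive relations fix a unique order: Fred < Esme < Nora < Haru < Cleo < Mina < Zane < Zara < Rhea < Hugo < Omar.
Counting 4 from the largest end gives Zara.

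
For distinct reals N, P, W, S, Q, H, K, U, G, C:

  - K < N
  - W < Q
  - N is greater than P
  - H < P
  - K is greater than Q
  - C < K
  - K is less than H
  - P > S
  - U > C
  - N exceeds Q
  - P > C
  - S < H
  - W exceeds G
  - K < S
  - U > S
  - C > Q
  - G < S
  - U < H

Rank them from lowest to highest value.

Each adjacent pair is fixed by a given relation: G < W; W < Q; Q < C; C < K; K < S; S < U; U < H; H < P; P < N. Chaining them end to end gives the full order.

G < W < Q < C < K < S < U < H < P < N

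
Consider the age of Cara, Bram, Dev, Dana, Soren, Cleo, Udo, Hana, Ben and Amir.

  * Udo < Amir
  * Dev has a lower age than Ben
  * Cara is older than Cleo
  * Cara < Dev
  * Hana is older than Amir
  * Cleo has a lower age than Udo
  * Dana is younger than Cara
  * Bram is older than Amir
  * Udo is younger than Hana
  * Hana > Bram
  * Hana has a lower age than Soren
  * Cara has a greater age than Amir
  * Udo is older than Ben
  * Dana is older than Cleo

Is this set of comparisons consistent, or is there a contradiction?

inconsistent

Chaining the given relations yields Cara < Dev < Ben < Udo < Amir, so Cara < Amir. But one relation states Amir < Cara. These cannot both hold.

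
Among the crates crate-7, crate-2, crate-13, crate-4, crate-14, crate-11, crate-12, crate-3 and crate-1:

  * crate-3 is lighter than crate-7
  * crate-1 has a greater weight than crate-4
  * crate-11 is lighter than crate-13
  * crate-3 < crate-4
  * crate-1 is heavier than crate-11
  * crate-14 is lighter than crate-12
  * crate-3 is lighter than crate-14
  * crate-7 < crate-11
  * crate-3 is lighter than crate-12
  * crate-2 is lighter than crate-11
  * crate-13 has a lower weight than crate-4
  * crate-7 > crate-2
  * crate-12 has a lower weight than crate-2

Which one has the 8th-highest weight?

The consecutive relations fix a unique order: crate-3 < crate-14 < crate-12 < crate-2 < crate-7 < crate-11 < crate-13 < crate-4 < crate-1.
The 8th largest is crate-14.

crate-14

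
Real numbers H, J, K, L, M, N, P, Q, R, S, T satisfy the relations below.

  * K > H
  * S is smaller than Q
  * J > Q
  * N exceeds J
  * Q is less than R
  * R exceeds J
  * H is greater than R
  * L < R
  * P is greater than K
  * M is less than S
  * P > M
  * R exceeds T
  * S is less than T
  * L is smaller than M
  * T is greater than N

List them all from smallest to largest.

The consecutive links are each given: L < M; M < S; S < Q; Q < J; J < N; N < T; T < R; R < H; H < K; K < P.

L < M < S < Q < J < N < T < R < H < K < P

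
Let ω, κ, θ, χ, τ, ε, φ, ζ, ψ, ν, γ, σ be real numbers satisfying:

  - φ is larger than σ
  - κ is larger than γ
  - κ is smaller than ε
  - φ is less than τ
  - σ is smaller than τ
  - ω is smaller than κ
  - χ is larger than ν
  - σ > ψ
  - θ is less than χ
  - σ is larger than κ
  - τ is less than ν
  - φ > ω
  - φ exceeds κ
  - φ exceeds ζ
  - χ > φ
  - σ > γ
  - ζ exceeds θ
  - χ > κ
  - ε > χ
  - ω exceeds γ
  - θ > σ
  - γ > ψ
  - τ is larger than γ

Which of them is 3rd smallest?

Chaining the given pairs: ψ < γ < ω < κ < σ < θ < ζ < φ < τ < ν < χ < ε.
The 3rd smallest is ω.

ω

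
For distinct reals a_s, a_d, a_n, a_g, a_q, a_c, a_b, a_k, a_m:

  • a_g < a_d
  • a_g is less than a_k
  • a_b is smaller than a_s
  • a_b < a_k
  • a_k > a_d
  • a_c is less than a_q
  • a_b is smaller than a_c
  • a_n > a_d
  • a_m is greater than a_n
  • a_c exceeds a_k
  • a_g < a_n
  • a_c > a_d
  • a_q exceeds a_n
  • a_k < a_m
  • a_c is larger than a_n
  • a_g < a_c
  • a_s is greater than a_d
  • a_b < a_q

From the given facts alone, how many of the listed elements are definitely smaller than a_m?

5

From a_m the given relations immediately reach a_k, a_n.
From those, a_b, a_g, a_d — 5 in total.
Nothing else is reachable below a_m; 5 in all.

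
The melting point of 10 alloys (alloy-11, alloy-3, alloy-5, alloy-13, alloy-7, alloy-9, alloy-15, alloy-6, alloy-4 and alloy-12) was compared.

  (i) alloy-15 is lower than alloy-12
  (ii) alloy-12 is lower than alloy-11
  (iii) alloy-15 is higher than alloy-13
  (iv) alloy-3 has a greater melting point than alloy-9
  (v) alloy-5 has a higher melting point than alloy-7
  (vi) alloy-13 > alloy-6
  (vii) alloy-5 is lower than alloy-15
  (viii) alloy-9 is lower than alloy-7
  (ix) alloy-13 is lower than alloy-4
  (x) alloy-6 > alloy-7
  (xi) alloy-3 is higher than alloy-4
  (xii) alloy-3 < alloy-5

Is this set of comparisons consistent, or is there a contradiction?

Every relation is compatible with alloy-9 < alloy-7 < alloy-6 < alloy-13 < alloy-4 < alloy-3 < alloy-5 < alloy-15 < alloy-12 < alloy-11; the set is consistent.

consistent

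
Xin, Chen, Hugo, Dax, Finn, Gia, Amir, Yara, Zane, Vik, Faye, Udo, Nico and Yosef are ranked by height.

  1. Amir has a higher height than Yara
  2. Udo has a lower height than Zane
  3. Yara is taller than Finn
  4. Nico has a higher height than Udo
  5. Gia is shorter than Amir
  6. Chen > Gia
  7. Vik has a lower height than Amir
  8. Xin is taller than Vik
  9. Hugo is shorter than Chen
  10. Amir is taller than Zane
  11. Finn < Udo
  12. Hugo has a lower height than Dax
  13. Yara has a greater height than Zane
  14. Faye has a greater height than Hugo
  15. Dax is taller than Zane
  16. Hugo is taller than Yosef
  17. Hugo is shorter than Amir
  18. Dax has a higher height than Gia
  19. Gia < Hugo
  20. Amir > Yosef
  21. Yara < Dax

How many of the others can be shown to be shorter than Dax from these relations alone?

Directly below Dax: Zane, Yara, Gia, Hugo.
One step further: Finn, Udo, Yosef (7 so far).
No other element is forced below Dax by the given relations, so the count is 7.

7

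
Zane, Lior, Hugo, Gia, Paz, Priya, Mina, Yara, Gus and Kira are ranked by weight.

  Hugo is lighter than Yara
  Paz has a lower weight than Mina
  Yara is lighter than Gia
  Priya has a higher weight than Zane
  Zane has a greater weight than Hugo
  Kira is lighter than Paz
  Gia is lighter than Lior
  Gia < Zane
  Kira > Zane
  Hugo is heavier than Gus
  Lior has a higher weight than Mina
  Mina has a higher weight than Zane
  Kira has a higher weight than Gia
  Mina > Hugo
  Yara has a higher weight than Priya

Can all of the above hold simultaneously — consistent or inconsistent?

Chaining the given relations yields Zane < Priya < Yara < Gia, so Zane < Gia. But one relation states Gia < Zane. These cannot both hold.

inconsistent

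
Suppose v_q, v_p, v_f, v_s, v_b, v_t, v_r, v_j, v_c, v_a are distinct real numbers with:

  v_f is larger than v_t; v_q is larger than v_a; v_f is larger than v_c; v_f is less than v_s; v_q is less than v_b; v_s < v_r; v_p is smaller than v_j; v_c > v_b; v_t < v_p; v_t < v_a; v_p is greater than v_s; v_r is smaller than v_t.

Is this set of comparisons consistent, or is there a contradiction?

inconsistent

We have v_s < v_r stated directly, yet also v_r < v_t < v_a < v_q < v_b < v_c < v_f < v_s by chaining the others — so v_r < v_s. Contradiction.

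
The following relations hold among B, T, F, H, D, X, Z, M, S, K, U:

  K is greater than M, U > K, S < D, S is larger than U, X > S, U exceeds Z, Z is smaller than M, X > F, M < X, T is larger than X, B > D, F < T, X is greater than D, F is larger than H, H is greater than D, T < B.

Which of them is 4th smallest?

U

Chaining the given pairs: Z < M < K < U < S < D < H < F < X < T < B.
The 4th smallest is U.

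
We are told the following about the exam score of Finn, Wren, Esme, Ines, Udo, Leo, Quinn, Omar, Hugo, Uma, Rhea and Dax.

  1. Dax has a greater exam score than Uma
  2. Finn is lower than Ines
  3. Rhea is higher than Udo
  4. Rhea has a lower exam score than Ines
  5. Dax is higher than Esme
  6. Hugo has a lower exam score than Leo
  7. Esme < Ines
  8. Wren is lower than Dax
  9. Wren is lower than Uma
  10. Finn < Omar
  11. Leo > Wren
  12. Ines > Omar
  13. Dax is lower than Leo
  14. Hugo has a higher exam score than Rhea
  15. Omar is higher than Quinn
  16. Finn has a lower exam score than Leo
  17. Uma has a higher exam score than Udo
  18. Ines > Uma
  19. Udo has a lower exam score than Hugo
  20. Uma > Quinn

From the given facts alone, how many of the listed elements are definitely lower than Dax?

5

The elements the relations force below Dax are Udo, Wren, Esme, Quinn, Uma — no chain reaches any other.
That is 5.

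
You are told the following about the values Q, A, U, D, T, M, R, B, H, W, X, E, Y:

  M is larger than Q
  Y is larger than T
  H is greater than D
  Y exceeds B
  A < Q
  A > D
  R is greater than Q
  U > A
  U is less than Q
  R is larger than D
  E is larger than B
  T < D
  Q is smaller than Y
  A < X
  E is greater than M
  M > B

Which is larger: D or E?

D < A and A < U give D < U.
With U < Q: D < A < U < Q.
Then Q < M extends the chain to M.
Then M < E extends the chain to E.
So D < E; E is the larger of the two.

E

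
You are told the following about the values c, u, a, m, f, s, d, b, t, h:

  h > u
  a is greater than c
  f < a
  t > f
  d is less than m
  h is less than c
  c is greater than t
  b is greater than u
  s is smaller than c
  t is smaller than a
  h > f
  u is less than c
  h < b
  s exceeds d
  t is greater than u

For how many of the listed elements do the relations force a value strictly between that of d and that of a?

Chaining upward from d reaches: s, m, c.
Chaining downward from a reaches: f, u, s, h, t, c.
Strictly between d and a are those in both lists: s, c — 2 elements.

2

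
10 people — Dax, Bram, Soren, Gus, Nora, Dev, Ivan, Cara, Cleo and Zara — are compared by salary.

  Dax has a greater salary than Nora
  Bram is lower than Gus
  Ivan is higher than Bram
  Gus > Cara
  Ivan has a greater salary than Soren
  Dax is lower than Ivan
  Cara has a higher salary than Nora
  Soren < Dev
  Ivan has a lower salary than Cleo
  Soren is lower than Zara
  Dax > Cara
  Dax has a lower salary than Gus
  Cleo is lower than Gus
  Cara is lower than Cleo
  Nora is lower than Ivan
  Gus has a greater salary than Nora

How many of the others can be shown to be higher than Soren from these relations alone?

From Soren the given relations immediately reach Dev, Ivan, Zara.
From those, Cleo — 4 in total.
From those, Gus — 5 in total.
Nothing else is reachable above Soren; 5 in all.

5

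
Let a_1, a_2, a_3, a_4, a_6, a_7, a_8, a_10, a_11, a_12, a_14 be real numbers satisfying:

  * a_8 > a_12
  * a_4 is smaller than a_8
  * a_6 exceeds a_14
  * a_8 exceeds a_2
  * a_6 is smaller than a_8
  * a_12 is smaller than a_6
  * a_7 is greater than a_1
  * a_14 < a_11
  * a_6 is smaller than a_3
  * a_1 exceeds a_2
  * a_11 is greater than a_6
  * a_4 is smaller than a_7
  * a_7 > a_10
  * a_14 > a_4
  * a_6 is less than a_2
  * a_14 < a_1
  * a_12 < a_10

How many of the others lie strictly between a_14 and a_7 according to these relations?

3

Chaining upward from a_14 reaches: a_6, a_2, a_11, a_8, a_1, a_3.
Chaining downward from a_7 reaches: a_12, a_10, a_4, a_6, a_2, a_1.
Strictly between a_14 and a_7 are those in both lists: a_6, a_2, a_1 — 3 elements.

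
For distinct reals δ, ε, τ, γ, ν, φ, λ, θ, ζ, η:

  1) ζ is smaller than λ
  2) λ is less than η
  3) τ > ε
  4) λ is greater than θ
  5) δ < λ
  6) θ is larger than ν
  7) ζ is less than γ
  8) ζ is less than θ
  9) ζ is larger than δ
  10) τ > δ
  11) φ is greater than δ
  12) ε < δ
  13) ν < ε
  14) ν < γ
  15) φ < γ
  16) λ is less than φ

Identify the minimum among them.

Chaining upward from ν: directly above it, ε, θ, γ; then δ, λ, τ; then ζ, η, φ.
That covers every other element, and nothing is given below ν, so ν is the minimum.

ν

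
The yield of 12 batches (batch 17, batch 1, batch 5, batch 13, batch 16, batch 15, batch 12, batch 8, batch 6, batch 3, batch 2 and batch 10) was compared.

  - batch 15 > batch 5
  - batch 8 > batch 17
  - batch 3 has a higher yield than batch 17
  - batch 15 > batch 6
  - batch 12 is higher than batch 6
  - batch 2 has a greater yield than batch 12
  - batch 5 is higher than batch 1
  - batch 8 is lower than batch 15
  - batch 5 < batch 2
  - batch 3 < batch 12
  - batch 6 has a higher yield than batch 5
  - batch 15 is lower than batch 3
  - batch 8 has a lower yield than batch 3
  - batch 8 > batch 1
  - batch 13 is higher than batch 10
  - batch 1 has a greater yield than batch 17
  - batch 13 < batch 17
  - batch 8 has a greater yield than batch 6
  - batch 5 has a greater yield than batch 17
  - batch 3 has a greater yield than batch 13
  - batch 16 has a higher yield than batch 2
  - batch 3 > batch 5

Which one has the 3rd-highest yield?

batch 12

The consecutive relations fix a unique order: batch 10 < batch 13 < batch 17 < batch 1 < batch 5 < batch 6 < batch 8 < batch 15 < batch 3 < batch 12 < batch 2 < batch 16.
Counting 3 from the largest end gives batch 12.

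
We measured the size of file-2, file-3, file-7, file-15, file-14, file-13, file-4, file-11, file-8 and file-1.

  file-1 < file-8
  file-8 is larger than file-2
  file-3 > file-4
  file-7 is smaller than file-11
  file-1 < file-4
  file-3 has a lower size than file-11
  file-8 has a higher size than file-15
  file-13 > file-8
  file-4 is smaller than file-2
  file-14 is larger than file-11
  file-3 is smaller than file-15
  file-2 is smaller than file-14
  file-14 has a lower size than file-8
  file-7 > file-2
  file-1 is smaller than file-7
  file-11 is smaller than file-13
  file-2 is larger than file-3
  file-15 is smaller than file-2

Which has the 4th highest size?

Piecing the relations together gives one ordering: file-1 < file-4 < file-3 < file-15 < file-2 < file-7 < file-11 < file-14 < file-8 < file-13.
Counting 4 from the largest end gives file-11.

file-11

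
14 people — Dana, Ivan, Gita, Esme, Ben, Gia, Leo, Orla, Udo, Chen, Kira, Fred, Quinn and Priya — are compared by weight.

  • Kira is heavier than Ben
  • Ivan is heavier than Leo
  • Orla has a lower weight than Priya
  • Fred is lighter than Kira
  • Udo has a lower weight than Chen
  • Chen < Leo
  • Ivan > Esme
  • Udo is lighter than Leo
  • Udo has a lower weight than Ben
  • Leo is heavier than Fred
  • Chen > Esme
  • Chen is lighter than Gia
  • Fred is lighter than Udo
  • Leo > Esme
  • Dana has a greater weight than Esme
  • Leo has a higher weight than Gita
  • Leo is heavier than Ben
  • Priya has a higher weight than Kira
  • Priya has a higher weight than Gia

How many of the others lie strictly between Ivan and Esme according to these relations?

2

Chaining upward from Esme reaches: Dana, Chen, Gia, Leo, Priya.
Chaining downward from Ivan reaches: Fred, Udo, Ben, Chen, Gita, Leo.
Strictly between Esme and Ivan are those in both lists: Chen, Leo — 2 elements.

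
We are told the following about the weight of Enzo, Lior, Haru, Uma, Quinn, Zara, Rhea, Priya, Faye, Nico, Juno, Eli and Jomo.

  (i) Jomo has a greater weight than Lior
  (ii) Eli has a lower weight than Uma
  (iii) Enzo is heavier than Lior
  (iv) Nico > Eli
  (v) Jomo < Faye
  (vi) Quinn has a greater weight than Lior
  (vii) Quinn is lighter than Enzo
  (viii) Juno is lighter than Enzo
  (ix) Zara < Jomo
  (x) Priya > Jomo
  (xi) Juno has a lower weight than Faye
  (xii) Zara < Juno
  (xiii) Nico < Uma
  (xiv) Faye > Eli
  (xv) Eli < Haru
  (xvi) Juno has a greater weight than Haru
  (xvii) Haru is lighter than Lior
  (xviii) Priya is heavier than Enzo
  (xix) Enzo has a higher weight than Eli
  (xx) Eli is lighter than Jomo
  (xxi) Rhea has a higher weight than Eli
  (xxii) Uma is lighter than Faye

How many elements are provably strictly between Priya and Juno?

1

The relations place Juno below Priya. An element lies strictly between them when it is forced above Juno and also forced below Priya.
Above Juno: {Enzo, Faye}. Below Priya: {Eli, Zara, Haru, Lior, Quinn, Jomo, Enzo}.
Intersection: {Enzo} — 1.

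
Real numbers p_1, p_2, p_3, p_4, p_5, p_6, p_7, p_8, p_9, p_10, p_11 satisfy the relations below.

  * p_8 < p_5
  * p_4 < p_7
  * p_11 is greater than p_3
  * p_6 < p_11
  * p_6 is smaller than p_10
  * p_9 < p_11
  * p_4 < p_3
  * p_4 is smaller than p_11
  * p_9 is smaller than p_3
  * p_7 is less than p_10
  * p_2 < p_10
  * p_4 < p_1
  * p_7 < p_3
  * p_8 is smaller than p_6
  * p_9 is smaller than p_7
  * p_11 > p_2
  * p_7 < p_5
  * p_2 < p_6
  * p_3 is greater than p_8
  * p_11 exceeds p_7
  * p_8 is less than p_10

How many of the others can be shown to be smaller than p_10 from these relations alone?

Directly below p_10: p_2, p_7, p_8, p_6.
One step further: p_4, p_9 (6 so far).
No other element is forced below p_10 by the given relations, so the count is 6.

6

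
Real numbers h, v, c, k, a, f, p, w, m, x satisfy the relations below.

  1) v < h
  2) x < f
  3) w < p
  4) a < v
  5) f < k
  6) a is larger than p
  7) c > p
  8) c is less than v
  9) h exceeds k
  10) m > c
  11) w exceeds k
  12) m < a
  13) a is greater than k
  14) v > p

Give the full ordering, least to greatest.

Each adjacent pair is fixed by a given relation: x < f; f < k; k < w; w < p; p < c; c < m; m < a; a < v; v < h. Chaining them end to end gives the full order.

x < f < k < w < p < c < m < a < v < h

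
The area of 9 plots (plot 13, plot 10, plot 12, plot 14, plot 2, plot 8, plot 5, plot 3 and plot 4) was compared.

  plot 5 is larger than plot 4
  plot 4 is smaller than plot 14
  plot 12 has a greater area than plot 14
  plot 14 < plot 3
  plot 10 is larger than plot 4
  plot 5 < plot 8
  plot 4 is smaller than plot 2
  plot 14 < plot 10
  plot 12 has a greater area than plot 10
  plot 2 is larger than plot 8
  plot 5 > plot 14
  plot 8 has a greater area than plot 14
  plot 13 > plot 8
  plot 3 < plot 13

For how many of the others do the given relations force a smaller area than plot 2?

The elements the relations force below plot 2 are plot 4, plot 14, plot 5, plot 8 — no chain reaches any other.
That is 4.

4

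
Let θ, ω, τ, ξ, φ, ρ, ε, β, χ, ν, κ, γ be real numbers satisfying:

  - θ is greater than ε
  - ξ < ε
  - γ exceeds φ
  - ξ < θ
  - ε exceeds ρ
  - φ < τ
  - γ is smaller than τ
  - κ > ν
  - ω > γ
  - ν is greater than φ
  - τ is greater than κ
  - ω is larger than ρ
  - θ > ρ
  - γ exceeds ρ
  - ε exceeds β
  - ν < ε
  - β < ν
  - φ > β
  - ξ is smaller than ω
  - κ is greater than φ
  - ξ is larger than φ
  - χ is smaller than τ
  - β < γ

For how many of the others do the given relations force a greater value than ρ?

From ρ the given relations immediately reach γ, ε, ω, θ.
From those, τ — 5 in total.
Nothing else is reachable above ρ; 5 in all.

5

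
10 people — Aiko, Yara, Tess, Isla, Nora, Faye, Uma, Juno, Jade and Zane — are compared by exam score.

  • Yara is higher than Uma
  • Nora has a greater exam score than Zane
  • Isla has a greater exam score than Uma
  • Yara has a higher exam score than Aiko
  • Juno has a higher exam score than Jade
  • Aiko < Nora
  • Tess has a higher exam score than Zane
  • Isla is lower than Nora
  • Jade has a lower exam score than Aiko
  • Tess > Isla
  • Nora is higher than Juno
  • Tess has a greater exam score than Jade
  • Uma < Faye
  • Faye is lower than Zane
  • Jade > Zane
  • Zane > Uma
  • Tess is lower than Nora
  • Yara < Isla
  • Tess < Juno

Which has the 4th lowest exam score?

Jade

The consecutive relations fix a unique order: Uma < Faye < Zane < Jade < Aiko < Yara < Isla < Tess < Juno < Nora.
Counting 4 from the smallest end gives Jade.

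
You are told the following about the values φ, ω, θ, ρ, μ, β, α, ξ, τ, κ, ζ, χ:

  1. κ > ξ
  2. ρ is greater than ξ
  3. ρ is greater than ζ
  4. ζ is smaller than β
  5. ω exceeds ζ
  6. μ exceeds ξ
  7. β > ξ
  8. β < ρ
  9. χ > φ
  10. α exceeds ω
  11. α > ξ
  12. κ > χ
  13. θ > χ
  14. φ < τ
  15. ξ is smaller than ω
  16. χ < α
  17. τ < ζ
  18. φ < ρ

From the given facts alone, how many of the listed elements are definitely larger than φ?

9

Directly above φ: χ, τ, ρ.
One step further: ζ, θ, α, κ (7 so far).
One step further: ω, β (9 so far).
Nothing else is reachable above φ; 9 in all.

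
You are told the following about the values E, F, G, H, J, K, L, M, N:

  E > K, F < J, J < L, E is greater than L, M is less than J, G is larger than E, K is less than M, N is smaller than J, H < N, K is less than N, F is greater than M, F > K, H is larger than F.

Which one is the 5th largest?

N

The consecutive relations fix a unique order: K < M < F < H < N < J < L < E < G.
Counting 5 from the largest end gives N.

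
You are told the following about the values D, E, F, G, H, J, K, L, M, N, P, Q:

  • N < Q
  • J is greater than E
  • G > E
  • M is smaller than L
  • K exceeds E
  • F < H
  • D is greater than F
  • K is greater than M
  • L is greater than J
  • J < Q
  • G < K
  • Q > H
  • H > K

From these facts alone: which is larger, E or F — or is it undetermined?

Following every chain through E: above E we get G, K, J, H, L, Q.
F is not reached, and no chain runs the other way from F to E.
So the given relations leave the order of E and F undetermined.

undetermined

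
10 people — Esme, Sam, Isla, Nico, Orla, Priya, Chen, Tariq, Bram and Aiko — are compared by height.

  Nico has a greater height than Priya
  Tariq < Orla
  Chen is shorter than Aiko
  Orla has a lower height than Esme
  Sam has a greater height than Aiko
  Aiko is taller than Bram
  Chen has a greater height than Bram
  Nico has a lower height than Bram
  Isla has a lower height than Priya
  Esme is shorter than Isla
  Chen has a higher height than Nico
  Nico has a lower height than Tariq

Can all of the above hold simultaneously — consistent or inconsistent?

inconsistent

We have Nico < Tariq stated directly, yet also Tariq < Orla < Esme < Isla < Priya < Nico by chaining the others — so Tariq < Nico. Contradiction.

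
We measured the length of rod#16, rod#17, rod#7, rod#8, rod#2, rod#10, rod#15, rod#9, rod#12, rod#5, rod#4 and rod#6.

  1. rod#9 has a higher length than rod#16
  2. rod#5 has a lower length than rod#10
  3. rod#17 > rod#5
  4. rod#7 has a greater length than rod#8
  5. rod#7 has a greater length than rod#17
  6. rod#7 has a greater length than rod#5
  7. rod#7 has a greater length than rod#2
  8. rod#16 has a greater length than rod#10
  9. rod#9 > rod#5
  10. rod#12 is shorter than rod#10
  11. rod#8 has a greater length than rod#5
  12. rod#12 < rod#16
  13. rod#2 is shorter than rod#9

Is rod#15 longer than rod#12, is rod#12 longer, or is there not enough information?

Following every chain through rod#15: nothing is chained to rod#15.
rod#12 is not reached, and no chain runs the other way from rod#12 to rod#15.
So the given relations leave the order of rod#15 and rod#12 undetermined.

undetermined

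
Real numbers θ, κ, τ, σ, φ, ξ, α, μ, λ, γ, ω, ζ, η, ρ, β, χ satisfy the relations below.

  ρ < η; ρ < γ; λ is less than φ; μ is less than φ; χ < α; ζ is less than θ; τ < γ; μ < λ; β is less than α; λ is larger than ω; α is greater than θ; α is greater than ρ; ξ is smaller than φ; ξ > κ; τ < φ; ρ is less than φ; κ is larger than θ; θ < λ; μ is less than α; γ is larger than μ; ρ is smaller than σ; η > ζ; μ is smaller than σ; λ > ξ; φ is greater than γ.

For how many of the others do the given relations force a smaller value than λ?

The elements the relations force below λ are ζ, θ, κ, μ, ξ, ω — no chain reaches any other.
That is 6.

6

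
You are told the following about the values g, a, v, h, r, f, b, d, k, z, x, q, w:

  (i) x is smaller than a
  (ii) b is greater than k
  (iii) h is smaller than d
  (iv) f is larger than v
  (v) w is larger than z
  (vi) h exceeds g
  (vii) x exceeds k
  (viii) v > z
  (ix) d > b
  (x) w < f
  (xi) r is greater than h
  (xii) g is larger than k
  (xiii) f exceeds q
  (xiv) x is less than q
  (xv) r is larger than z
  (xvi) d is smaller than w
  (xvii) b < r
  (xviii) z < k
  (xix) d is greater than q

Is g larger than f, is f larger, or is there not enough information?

f

Link the given pairs in sequence: g < h; h < d; d < w; w < f.
Chaining these gives g < h < d < w < f.
So f is larger.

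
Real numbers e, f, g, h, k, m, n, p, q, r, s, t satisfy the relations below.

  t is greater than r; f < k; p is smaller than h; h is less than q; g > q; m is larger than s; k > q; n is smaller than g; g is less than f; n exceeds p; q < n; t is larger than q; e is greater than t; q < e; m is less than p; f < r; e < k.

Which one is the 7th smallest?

g

Piecing the relations together gives one ordering: s < m < p < h < q < n < g < f < r < t < e < k.
Counting 7 from the smallest end gives g.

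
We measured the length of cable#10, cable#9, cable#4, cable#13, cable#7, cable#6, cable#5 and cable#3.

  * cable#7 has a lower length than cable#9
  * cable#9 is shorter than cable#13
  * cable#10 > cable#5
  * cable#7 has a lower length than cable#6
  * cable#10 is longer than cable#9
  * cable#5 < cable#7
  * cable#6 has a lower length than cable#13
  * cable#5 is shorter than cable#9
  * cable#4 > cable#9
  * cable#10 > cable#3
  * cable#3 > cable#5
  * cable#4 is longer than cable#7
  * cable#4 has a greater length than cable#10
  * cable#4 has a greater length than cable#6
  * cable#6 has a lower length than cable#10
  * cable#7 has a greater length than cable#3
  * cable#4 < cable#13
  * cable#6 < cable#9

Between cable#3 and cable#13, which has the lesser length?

cable#3 < cable#7 and cable#7 < cable#6 give cable#3 < cable#6.
With cable#6 < cable#9: cable#3 < cable#7 < cable#6 < cable#9.
With cable#9 < cable#10: cable#3 < cable#7 < cable#6 < cable#9 < cable#10.
Then cable#10 < cable#4 extends the chain to cable#4.
With cable#4 < cable#13: cable#3 < cable#7 < cable#6 < cable#9 < cable#10 < cable#4 < cable#13.
So cable#3 < cable#13; cable#3 is the shorter of the two.

cable#3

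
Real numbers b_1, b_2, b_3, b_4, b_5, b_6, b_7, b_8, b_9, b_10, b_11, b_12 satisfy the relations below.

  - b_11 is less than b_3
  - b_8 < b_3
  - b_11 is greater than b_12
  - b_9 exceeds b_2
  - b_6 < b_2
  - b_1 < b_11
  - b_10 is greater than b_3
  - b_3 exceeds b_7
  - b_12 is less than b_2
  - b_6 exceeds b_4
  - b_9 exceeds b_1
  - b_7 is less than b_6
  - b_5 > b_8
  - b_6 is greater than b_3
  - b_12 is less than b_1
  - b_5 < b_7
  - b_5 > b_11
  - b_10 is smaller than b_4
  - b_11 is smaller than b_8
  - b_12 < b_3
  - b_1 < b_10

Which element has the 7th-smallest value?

Piecing the relations together gives one ordering: b_12 < b_1 < b_11 < b_8 < b_5 < b_7 < b_3 < b_10 < b_4 < b_6 < b_2 < b_9.
Counting 7 from the smallest end gives b_3.

b_3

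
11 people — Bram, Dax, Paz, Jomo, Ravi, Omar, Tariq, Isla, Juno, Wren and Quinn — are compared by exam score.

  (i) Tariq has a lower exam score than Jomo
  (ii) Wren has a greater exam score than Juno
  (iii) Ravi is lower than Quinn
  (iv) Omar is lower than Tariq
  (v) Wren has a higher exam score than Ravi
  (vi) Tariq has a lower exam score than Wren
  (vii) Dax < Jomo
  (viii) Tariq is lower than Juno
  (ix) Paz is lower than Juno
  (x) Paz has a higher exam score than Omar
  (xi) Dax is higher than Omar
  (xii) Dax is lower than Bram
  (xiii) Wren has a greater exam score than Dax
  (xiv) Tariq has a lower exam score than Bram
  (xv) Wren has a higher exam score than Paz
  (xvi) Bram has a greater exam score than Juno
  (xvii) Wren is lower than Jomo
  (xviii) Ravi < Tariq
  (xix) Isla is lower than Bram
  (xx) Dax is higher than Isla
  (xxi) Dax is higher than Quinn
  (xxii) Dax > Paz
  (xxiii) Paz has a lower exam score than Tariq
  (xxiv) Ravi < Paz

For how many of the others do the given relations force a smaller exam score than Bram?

Directly below Bram: Isla, Tariq, Dax, Juno.
One step further: Omar, Ravi, Quinn, Paz (8 so far).
No other element is forced below Bram by the given relations, so the count is 8.

8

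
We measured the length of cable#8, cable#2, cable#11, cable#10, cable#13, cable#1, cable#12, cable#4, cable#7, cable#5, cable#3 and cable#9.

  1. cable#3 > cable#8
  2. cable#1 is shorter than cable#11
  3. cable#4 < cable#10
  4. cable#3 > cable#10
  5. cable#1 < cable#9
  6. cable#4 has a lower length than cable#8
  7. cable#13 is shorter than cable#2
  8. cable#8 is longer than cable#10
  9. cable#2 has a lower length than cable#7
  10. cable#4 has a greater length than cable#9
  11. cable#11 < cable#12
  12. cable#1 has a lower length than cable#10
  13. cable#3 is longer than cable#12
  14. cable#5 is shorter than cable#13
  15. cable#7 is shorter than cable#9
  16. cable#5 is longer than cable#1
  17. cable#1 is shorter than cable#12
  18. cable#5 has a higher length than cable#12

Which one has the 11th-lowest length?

The consecutive relations fix a unique order: cable#1 < cable#11 < cable#12 < cable#5 < cable#13 < cable#2 < cable#7 < cable#9 < cable#4 < cable#10 < cable#8 < cable#3.
Counting 11 from the smallest end gives cable#8.

cable#8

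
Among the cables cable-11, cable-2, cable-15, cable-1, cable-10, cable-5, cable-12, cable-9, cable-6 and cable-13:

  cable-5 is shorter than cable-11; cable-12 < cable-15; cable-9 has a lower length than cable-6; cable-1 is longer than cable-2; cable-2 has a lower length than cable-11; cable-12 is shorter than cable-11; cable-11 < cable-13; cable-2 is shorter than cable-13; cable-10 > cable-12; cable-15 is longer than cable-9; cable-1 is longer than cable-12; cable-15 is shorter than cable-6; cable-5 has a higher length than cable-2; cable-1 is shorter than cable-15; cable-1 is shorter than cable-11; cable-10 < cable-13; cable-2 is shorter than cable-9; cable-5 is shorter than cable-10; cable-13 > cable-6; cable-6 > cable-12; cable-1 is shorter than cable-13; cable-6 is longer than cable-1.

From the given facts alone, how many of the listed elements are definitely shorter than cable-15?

4

From cable-15 the given relations immediately reach cable-12, cable-9, cable-1.
From those, cable-2 — 4 in total.
No other element is forced below cable-15 by the given relations, so the count is 4.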